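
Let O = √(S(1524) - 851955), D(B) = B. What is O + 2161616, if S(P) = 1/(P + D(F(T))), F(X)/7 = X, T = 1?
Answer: 2161616 + 8*I*√31202332691/1531 ≈ 2.1616e+6 + 923.01*I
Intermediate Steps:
F(X) = 7*X
S(P) = 1/(7 + P) (S(P) = 1/(P + 7*1) = 1/(P + 7) = 1/(7 + P))
O = 8*I*√31202332691/1531 (O = √(1/(7 + 1524) - 851955) = √(1/1531 - 851955) = √(-1304343104/1531) = 8*I*√31202332691/1531 ≈ 923.01*I)
O + 2161616 = 8*I*√31202332691/1531 + 2161616 = 2161616 + 8*I*√31202332691/1531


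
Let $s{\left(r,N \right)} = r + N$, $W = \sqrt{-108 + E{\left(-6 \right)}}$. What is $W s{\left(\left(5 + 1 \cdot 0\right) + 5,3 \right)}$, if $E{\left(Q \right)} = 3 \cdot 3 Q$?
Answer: $117 i \sqrt{2} \approx 165.46 i$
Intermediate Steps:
$E{\left(Q \right)} = 9 Q$
$W = 9 i \sqrt{2}$ ($W = \sqrt{-108 + 9 \left(-6\right)} = \sqrt{-108 - 54} = \sqrt{-162} = 9 i \sqrt{2} \approx 12.728 i$)
$s{\left(r,N \right)} = N + r$
$W s{\left(\left(5 + 1 \cdot 0\right) + 5,3 \right)} = 9 i \sqrt{2} \left(3 + \left(\left(5 + 1 \cdot 0\right) + 5\right)\right) = 9 i \sqrt{2} \left(3 + \left(\left(5 + 0\right) + 5\right)\right) = 9 i \sqrt{2} \left(3 + \left(5 + 5\right)\right) = 9 i \sqrt{2} \left(3 + 10\right) = 9 i \sqrt{2} \cdot 13 = 117 i \sqrt{2}$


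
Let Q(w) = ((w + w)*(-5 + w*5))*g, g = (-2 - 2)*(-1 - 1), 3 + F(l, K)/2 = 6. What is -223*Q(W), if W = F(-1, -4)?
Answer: -535200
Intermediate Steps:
F(l, K) = 6 (F(l, K) = -6 + 2*6 = -6 + 12 = 6)
g = 8 (g = -4*(-2) = 8)
W = 6
Q(w) = 16*w*(-5 + 5*w) (Q(w) = ((w + w)*(-5 + w*5))*8 = ((2*w)*(-5 + 5*w))*8 = (2*w*(-5 + 5*w))*8 = 16*w*(-5 + 5*w))
-223*Q(W) = -17840*6*(-1 + 6) = -17840*6*5 = -223*2400 = -535200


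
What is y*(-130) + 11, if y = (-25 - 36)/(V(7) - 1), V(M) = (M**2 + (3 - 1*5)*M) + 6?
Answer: 837/4 ≈ 209.25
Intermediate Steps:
V(M) = 6 + M**2 - 2*M (V(M) = (M**2 + (3 - 5)*M) + 6 = (M**2 - 2*M) + 6 = 6 + M**2 - 2*M)
y = -61/40 (y = (-25 - 36)/((6 + 7**2 - 2*7) - 1) = -61/((6 + 49 - 14) - 1) = -61/(41 - 1) = -61/40 ≈ -1.5250)
y*(-130) + 11 = -61/40*(-130) + 11 = 793/4 + 11 = 837/4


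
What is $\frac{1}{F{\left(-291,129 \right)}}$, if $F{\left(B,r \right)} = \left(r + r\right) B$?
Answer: $- \frac{1}{75078} \approx -1.3319 \cdot 10^{-5}$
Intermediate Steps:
$F{\left(B,r \right)} = 2 B r$ ($F{\left(B,r \right)} = 2 r B = 2 B r$)
$\frac{1}{F{\left(-291,129 \right)}} = \frac{1}{2 \left(-291\right) 129} = \frac{1}{-75078} = - \frac{1}{75078}$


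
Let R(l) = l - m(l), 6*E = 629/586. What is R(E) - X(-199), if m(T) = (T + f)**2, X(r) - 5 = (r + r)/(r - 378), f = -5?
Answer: -205102317397/7133021712 ≈ -28.754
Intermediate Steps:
X(r) = 5 + 2*r/(-378 + r) (X(r) = 5 + (r + r)/(r - 378) = 5 + (2*r)/(-378 + r) = 5 + 2*r/(-378 + r))
m(T) = (-5 + T)**2 (m(T) = (T - 5)**2 = (-5 + T)**2)
E = 629/3516 (E = (629/586)/6 = (629*(1/586))/6 = (1/6)*(629/586) = 629/3516 ≈ 0.17890)
R(l) = l - (-5 + l)**2
R(E) - X(-199) = (629/3516 - (-5 + 629/3516)**2) - 7*(-270 - 199)/(-378 - 199) = (629/3516 - (-16951/3516)**2) - 7*(-469)/(-577) = (629/3516 - 1*287336401/12362256) - 7*(-1)*(-469)/577 = (629/3516 - 287336401/12362256) - 1*3283/577 = -285124837/12362256 - 3283/577 = -205102317397/7133021712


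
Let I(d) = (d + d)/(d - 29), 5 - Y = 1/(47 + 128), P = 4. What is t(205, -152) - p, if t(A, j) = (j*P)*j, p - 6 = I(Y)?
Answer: 388216158/4201 ≈ 92410.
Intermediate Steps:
Y = 874/175 (Y = 5 - 1/(47 + 128) = 5 - 1/175 = 874/175 ≈ 4.9943)
I(d) = 2*d/(-29 + d) (I(d) = (2*d)/(-29 + d) = 2*d/(-29 + d))
p = 23458/4201 (p = 6 + 2*(874/175)/(-29 + 874/175) = 6 + 2*(874/175)/(-4201/175) = 6 + 2*(874/175)*(-175/4201) = 6 - 1748/4201 = 23458/4201 ≈ 5.5839)
t(A, j) = 4*j² (t(A, j) = (j*4)*j = (4*j)*j = 4*j²)
t(205, -152) - p = 4*(-152)² - 1*23458/4201 = 4*23104 - 23458/4201 = 92416 - 23458/4201 = 388216158/4201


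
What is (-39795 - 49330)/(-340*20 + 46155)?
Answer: -17825/7871 ≈ -2.2646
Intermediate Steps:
(-39795 - 49330)/(-340*20 + 46155) = -89125/(-6800 + 46155) = -89125/39355 = -89125*1/39355 = -17825/7871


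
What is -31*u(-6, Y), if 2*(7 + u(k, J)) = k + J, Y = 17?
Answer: 93/2 ≈ 46.500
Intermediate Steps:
u(k, J) = -7 + J/2 + k/2 (u(k, J) = -7 + (k + J)/2 = -7 + (J + k)/2 = -7 + (J/2 + k/2) = -7 + J/2 + k/2)
-31*u(-6, Y) = -31*(-7 + (½)*17 + (½)*(-6)) = -31*(-7 + 17/2 - 3) = -31*(-3/2) = 93/2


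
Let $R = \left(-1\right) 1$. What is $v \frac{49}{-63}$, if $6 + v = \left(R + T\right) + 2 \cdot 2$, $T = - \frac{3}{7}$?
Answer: $\frac{8}{3} \approx 2.6667$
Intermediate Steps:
$T = - \frac{3}{7}$ ($T = \left(-3\right) \frac{1}{7} = - \frac{3}{7} \approx -0.42857$)
$R = -1$
$v = - \frac{24}{7}$ ($v = -6 + \left(\left(-1 - \frac{3}{7}\right) + 2 \cdot 2\right) = -6 + \left(- \frac{10}{7} + 4\right) = -6 + \frac{18}{7} = - \frac{24}{7} \approx -3.4286$)
$v \frac{49}{-63} = - \frac{24 \frac{49}{-63}}{7} = - \frac{24 \cdot 49 \left(- \frac{1}{63}\right)}{7} = \left(- \frac{24}{7}\right) \left(- \frac{7}{9}\right) = \frac{8}{3}$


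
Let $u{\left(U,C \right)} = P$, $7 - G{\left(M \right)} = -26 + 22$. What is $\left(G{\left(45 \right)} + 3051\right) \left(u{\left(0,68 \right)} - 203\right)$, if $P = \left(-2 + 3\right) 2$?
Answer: $-615462$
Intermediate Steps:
$G{\left(M \right)} = 11$ ($G{\left(M \right)} = 7 - \left(-26 + 22\right) = 7 - -4 = 7 + 4 = 11$)
$P = 2$ ($P = 1 \cdot 2 = 2$)
$u{\left(U,C \right)} = 2$
$\left(G{\left(45 \right)} + 3051\right) \left(u{\left(0,68 \right)} - 203\right) = \left(11 + 3051\right) \left(2 - 203\right) = 3062 \left(-201\right) = -615462$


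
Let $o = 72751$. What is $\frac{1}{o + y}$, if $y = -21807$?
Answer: $\frac{1}{50944} \approx 1.9629 \cdot 10^{-5}$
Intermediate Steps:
$\frac{1}{o + y} = \frac{1}{72751 - 21807} = \frac{1}{50944}$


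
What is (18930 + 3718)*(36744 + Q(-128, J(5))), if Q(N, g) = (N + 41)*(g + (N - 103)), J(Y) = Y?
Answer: 1277483088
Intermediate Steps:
Q(N, g) = (41 + N)*(-103 + N + g) (Q(N, g) = (41 + N)*(g + (-103 + N)) = (41 + N)*(-103 + N + g))
(18930 + 3718)*(36744 + Q(-128, J(5))) = (18930 + 3718)*(36744 + (-4223 + (-128)² - 62*(-128) + 41*5 - 128*5)) = 22648*(36744 + (-4223 + 16384 + 7936 + 205 - 640)) = 22648*(36744 + 19662) = 22648*56406 = 1277483088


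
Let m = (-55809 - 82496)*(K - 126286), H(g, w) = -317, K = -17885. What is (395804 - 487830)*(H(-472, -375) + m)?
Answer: -1834958853911788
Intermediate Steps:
m = 19939570155 (m = (-55809 - 82496)*(-17885 - 126286) = -138305*(-144171) = 19939570155)
(395804 - 487830)*(H(-472, -375) + m) = (395804 - 487830)*(-317 + 19939570155) = -92026*19939569838 = -1834958853911788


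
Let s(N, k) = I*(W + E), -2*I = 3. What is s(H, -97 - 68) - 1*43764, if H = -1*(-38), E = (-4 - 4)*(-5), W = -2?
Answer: -43821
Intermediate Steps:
I = -3/2 (I = -½*3 = -3/2 ≈ -1.5000)
E = 40 (E = -8*(-5) = 40)
H = 38
s(N, k) = -57 (s(N, k) = -3*(-2 + 40)/2 = -3/2*38 = -57)
s(H, -97 - 68) - 1*43764 = -57 - 1*43764 = -57 - 43764 = -43821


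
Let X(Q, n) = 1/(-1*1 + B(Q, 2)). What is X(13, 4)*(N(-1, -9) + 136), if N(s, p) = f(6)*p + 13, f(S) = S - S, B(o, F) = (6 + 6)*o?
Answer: 149/155 ≈ 0.96129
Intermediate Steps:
B(o, F) = 12*o
X(Q, n) = 1/(-1 + 12*Q) (X(Q, n) = 1/(-1*1 + 12*Q) = 1/(-1 + 12*Q))
f(S) = 0
N(s, p) = 13 (N(s, p) = 0*p + 13 = 0 + 13 = 13)
X(13, 4)*(N(-1, -9) + 136) = (13 + 136)/(-1 + 12*13) = 149/(-1 + 156) = 149/155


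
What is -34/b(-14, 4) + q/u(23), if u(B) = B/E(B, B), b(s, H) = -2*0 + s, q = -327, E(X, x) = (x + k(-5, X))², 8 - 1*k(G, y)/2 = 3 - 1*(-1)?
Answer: -2199338/161 ≈ -13660.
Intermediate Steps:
k(G, y) = 8 (k(G, y) = 16 - 2*(3 - 1*(-1)) = 16 - 2*(3 + 1) = 16 - 2*4 = 16 - 8 = 8)
E(X, x) = (8 + x)² (E(X, x) = (x + 8)² = (8 + x)²)
b(s, H) = s (b(s, H) = 0 + s = s)
u(B) = B/(8 + B)² (u(B) = B/((8 + B)²) = B/(8 + B)²)
-34/b(-14, 4) + q/u(23) = -34/(-14) - 327*(8 + 23)²/23 = -34*(-1/14) - 327/(23/31²) = 17/7 - 327/(23*(1/961)) = 17/7 - 327/23/961 = 17/7 - 327*961/23 = 17/7 - 314247/23 = -2199338/161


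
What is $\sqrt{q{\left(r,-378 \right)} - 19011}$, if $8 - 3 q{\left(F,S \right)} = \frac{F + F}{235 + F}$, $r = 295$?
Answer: $\frac{4 i \sqrt{30034941}}{159} \approx 137.87 i$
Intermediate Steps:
$q{\left(F,S \right)} = \frac{8}{3} - \frac{2 F}{3 \left(235 + F\right)}$ ($q{\left(F,S \right)} = \frac{8}{3} - \frac{\left(F + F\right) \frac{1}{235 + F}}{3} = \frac{8}{3} - \frac{2 F \frac{1}{235 + F}}{3} = \frac{8}{3} - \frac{2 F}{3 \left(235 + F\right)}$)
$\sqrt{q{\left(r,-378 \right)} - 19011} = \sqrt{\frac{2 \left(940 + 3 \cdot 295\right)}{3 \left(235 + 295\right)} - 19011} = \sqrt{\frac{2 \left(940 + 885\right)}{3 \cdot 530} - 19011} = \sqrt{\frac{2}{3} \cdot \frac{1}{530} \cdot 1825 - 19011} = \sqrt{\frac{365}{159} - 19011} = \sqrt{- \frac{3022384}{159}} = \frac{4 i \sqrt{30034941}}{159}$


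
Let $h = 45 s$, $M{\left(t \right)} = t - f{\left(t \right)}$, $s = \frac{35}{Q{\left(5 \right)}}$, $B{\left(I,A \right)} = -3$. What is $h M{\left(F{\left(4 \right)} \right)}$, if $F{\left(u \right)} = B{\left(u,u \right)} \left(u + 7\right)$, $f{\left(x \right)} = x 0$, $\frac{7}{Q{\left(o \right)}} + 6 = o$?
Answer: $7425$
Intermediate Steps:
$Q{\left(o \right)} = \frac{7}{-6 + o}$
$f{\left(x \right)} = 0$
$s = -5$ ($s = \frac{35}{7 \frac{1}{-6 + 5}} = \frac{35}{7 \frac{1}{-1}} = \frac{35}{7 \left(-1\right)} = \frac{35}{-7} = 35 \left(- \frac{1}{7}\right) = -5$)
$F{\left(u \right)} = -21 - 3 u$ ($F{\left(u \right)} = - 3 \left(u + 7\right) = - 3 \left(7 + u\right) = -21 - 3 u$)
$M{\left(t \right)} = t$ ($M{\left(t \right)} = t - 0 = t + 0 = t$)
$h = -225$ ($h = 45 \left(-5\right) = -225$)
$h M{\left(F{\left(4 \right)} \right)} = - 225 \left(-21 - 12\right) = \left(-225\right) \left(-33\right) = 7425$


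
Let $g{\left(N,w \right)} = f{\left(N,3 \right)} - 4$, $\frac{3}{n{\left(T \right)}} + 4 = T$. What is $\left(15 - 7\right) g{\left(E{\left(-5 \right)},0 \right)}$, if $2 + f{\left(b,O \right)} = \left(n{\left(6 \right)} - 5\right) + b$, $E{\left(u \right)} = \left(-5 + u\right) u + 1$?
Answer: $332$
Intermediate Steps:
$n{\left(T \right)} = \frac{3}{-4 + T}$
$E{\left(u \right)} = 1 + u \left(-5 + u\right)$ ($E{\left(u \right)} = u \left(-5 + u\right) + 1 = 1 + u \left(-5 + u\right)$)
$f{\left(b,O \right)} = - \frac{11}{2} + b$ ($f{\left(b,O \right)} = -2 - \left(5 - b - \frac{3}{-4 + 6}\right) = -2 - \left(5 - \frac{3}{2} - b\right) = -2 + \left(\left(3 \cdot \frac{1}{2} - 5\right) + b\right) = -2 + \left(\left(\frac{3}{2} - 5\right) + b\right) = -2 + \left(- \frac{7}{2} + b\right) = - \frac{11}{2} + b$)
$g{\left(N,w \right)} = - \frac{19}{2} + N$ ($g{\left(N,w \right)} = \left(- \frac{11}{2} + N\right) - 4 = - \frac{19}{2} + N$)
$\left(15 - 7\right) g{\left(E{\left(-5 \right)},0 \right)} = \left(15 - 7\right) \left(- \frac{19}{2} + \left(1 + \left(-5\right)^{2} - -25\right)\right) = 8 \left(- \frac{19}{2} + \left(1 + 25 + 25\right)\right) = 8 \left(- \frac{19}{2} + 51\right) = 8 \cdot \frac{83}{2} = 332$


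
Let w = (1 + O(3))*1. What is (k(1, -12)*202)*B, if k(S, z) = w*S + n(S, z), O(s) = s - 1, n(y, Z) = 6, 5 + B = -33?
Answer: -69084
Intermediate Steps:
B = -38 (B = -5 - 33 = -38)
O(s) = -1 + s
w = 3 (w = (1 + (-1 + 3))*1 = (1 + 2)*1 = 3*1 = 3)
k(S, z) = 6 + 3*S (k(S, z) = 3*S + 6 = 6 + 3*S)
(k(1, -12)*202)*B = ((6 + 3*1)*202)*(-38) = ((6 + 3)*202)*(-38) = (9*202)*(-38) = 1818*(-38) = -69084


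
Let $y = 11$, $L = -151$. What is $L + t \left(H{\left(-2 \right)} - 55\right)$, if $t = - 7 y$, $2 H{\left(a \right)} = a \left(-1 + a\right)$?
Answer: $3853$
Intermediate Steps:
$H{\left(a \right)} = \frac{a \left(-1 + a\right)}{2}$
$t = -77$ ($t = \left(-7\right) 11 = -77$)
$L + t \left(H{\left(-2 \right)} - 55\right) = -151 - 77 \left(\frac{1}{2} \left(-2\right) \left(-1 - 2\right) - 55\right) = -151 - 77 \left(\frac{1}{2} \left(-2\right) \left(-3\right) - 55\right) = -151 - 77 \left(3 - 55\right) = -151 - -4004 = -151 + 4004 = 3853$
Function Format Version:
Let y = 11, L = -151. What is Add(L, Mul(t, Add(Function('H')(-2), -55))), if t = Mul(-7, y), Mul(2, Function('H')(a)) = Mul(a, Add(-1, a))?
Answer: 3853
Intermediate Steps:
Function('H')(a) = Mul(Rational(1, 2), a, Add(-1, a)) (Function('H')(a) = Mul(Rational(1, 2), Mul(a, Add(-1, a))) = Mul(Rational(1, 2), a, Add(-1, a)))
t = -77 (t = Mul(-7, 11) = -77)
Add(L, Mul(t, Add(Function('H')(-2), -55))) = Add(-151, Mul(-77, Add(Mul(Rational(1, 2), -2, Add(-1, -2)), -55))) = Add(-151, Mul(-77, Add(Mul(Rational(1, 2), -2, -3), -55))) = Add(-151, Mul(-77, Add(3, -55))) = Add(-151, Mul(-77, -52)) = Add(-151, 4004) = 3853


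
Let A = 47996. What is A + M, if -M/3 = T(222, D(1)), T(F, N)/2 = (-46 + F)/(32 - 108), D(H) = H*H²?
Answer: 912188/19 ≈ 48010.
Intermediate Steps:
D(H) = H³
T(F, N) = 23/19 - F/38 (T(F, N) = 2*((-46 + F)/(32 - 108)) = 2*((-46 + F)/(-76)) = 2*((-46 + F)*(-1/76)) = 2*(23/38 - F/76) = 23/19 - F/38)
M = 264/19 (M = -3*(23/19 - 1/38*222) = -3*(23/19 - 111/19) = -3*(-88/19) = 264/19 ≈ 13.895)
A + M = 47996 + 264/19 = 912188/19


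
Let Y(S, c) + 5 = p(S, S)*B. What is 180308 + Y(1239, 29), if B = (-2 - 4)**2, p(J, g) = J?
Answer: 224907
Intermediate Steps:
B = 36 (B = (-6)**2 = 36)
Y(S, c) = -5 + 36*S (Y(S, c) = -5 + S*36 = -5 + 36*S)
180308 + Y(1239, 29) = 180308 + (-5 + 36*1239) = 180308 + (-5 + 44604) = 180308 + 44599 = 224907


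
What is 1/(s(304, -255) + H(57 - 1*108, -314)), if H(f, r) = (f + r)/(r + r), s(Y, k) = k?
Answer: -628/159775 ≈ -0.0039305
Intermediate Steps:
H(f, r) = (f + r)/(2*r) (H(f, r) = (f + r)/((2*r)) = (f + r)*(1/(2*r)) = (f + r)/(2*r))
1/(s(304, -255) + H(57 - 1*108, -314)) = 1/(-255 + (½)*((57 - 1*108) - 314)/(-314)) = 1/(-255 + (½)*(-1/314)*((57 - 108) - 314)) = 1/(-255 + (½)*(-1/314)*(-51 - 314)) = 1/(-255 + (½)*(-1/314)*(-365)) = 1/(-255 + 365/628) = 1/(-159775/628) = -628/159775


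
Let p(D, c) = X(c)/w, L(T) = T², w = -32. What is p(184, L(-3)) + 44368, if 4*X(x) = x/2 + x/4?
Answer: 22716389/512 ≈ 44368.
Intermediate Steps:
X(x) = 3*x/16 (X(x) = (x/2 + x/4)/4 = (3*x/4)/4 = 3*x/16)
p(D, c) = -3*c/512 (p(D, c) = (3*c/16)/(-32) = (3*c/16)*(-1/32) = -3*c/512)
p(184, L(-3)) + 44368 = -3/512*(-3)² + 44368 = -3/512*9 + 44368 = -27/512 + 44368 = 22716389/512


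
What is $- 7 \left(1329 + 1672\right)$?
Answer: $-21007$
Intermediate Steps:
$- 7 \left(1329 + 1672\right) = \left(-7\right) 3001 = -21007$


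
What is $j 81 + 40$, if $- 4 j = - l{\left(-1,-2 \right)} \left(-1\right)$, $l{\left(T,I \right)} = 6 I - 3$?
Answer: $\frac{1375}{4} \approx 343.75$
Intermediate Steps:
$l{\left(T,I \right)} = -3 + 6 I$
$j = \frac{15}{4}$ ($j = - \frac{- (-3 + 6 \left(-2\right)) \left(-1\right)}{4} = - \frac{- (-3 - 12) \left(-1\right)}{4} = - \frac{\left(-1\right) \left(-15\right) \left(-1\right)}{4} = - \frac{15 \left(-1\right)}{4} = \left(- \frac{1}{4}\right) \left(-15\right) = \frac{15}{4} \approx 3.75$)
$j 81 + 40 = \frac{15}{4} \cdot 81 + 40 = \frac{1215}{4} + 40 = \frac{1375}{4}$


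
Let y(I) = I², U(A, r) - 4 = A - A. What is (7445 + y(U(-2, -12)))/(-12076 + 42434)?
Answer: 7461/30358 ≈ 0.24577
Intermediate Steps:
U(A, r) = 4 (U(A, r) = 4 + (A - A) = 4 + 0 = 4)
(7445 + y(U(-2, -12)))/(-12076 + 42434) = (7445 + 4²)/(-12076 + 42434) = (7445 + 16)/30358 = 7461*(1/30358) = 7461/30358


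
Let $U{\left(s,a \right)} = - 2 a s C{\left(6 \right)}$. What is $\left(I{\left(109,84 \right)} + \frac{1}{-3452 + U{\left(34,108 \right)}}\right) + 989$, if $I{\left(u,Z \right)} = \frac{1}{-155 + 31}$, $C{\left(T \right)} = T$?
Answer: $\frac{728390567}{736498} \approx 988.99$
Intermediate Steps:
$U{\left(s,a \right)} = - 12 a s$ ($U{\left(s,a \right)} = - 2 a s 6 = - 12 a s$)
$I{\left(u,Z \right)} = - \frac{1}{124}$ ($I{\left(u,Z \right)} = \frac{1}{-124} = - \frac{1}{124}$)
$\left(I{\left(109,84 \right)} + \frac{1}{-3452 + U{\left(34,108 \right)}}\right) + 989 = \left(- \frac{1}{124} + \frac{1}{-3452 - 1296 \cdot 34}\right) + 989 = \left(- \frac{1}{124} + \frac{1}{-3452 - 44064}\right) + 989 = \left(- \frac{1}{124} + \frac{1}{-47516}\right) + 989 = \left(- \frac{1}{124} - \frac{1}{47516}\right) + 989 = - \frac{5955}{736498} + 989 = \frac{728390567}{736498}$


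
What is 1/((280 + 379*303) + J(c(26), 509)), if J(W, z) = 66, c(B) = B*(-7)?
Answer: 1/115183 ≈ 8.6818e-6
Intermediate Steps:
c(B) = -7*B
1/((280 + 379*303) + J(c(26), 509)) = 1/((280 + 379*303) + 66) = 1/((280 + 114837) + 66) = 1/(115117 + 66) = 1/115183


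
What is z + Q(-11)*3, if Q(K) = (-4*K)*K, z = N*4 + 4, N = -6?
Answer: -1472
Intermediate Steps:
z = -20 (z = -6*4 + 4 = -24 + 4 = -20)
Q(K) = -4*K²
z + Q(-11)*3 = -20 - 4*(-11)²*3 = -20 - 4*121*3 = -20 - 484*3 = -20 - 1452 = -1472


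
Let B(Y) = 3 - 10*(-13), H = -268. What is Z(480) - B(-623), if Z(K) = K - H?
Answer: 615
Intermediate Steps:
B(Y) = 133 (B(Y) = 3 + 130 = 133)
Z(K) = 268 + K (Z(K) = K - 1*(-268) = K + 268 = 268 + K)
Z(480) - B(-623) = (268 + 480) - 1*133 = 748 - 133 = 615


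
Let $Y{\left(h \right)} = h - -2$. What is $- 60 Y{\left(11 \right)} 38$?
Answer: $-29640$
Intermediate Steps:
$Y{\left(h \right)} = 2 + h$ ($Y{\left(h \right)} = h + 2 = 2 + h$)
$- 60 Y{\left(11 \right)} 38 = - 60 \left(2 + 11\right) 38 = \left(-60\right) 13 \cdot 38 = \left(-780\right) 38 = -29640$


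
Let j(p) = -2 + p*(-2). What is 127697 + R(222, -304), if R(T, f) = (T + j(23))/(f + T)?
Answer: 5235490/41 ≈ 1.2769e+5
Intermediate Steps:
j(p) = -2 - 2*p
R(T, f) = (-48 + T)/(T + f) (R(T, f) = (T + (-2 - 2*23))/(f + T) = (T + (-2 - 46))/(T + f) = (T - 48)/(T + f) = (-48 + T)/(T + f))
127697 + R(222, -304) = 127697 + (-48 + 222)/(222 - 304) = 127697 + 174/(-82) = 127697 - 1/82*174 = 127697 - 87/41 = 5235490/41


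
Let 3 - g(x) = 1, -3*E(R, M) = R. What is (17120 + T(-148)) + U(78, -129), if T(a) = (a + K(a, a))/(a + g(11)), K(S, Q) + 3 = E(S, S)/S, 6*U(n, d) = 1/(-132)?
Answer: 989869775/57816 ≈ 17121.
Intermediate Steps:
E(R, M) = -R/3
g(x) = 2 (g(x) = 3 - 1*1 = 3 - 1 = 2)
U(n, d) = -1/792 (U(n, d) = (1/6)/(-132) = (1/6)*(-1/132) = -1/792)
K(S, Q) = -10/3 (K(S, Q) = -3 + (-S/3)/S = -3 - 1/3 = -10/3)
T(a) = (-10/3 + a)/(2 + a) (T(a) = (a - 10/3)/(a + 2) = (-10/3 + a)/(2 + a))
(17120 + T(-148)) + U(78, -129) = (17120 + (-10/3 - 148)/(2 - 148)) - 1/792 = (17120 - 454/3/(-146)) - 1/792 = (17120 - 1/146*(-454/3)) - 1/792 = (17120 + 227/219) - 1/792 = 3749507/219 - 1/792 = 989869775/57816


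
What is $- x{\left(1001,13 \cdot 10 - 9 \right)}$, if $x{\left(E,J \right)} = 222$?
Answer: $-222$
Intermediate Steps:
$- x{\left(1001,13 \cdot 10 - 9 \right)} = \left(-1\right) 222 = -222$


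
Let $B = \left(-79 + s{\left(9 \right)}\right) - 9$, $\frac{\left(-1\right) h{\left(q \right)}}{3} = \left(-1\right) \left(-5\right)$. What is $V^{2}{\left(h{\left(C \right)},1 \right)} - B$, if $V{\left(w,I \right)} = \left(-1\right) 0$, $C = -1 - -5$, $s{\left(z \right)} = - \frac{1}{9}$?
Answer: $\frac{793}{9} \approx 88.111$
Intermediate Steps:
$s{\left(z \right)} = - \frac{1}{9}$ ($s{\left(z \right)} = \left(-1\right) \frac{1}{9} = - \frac{1}{9}$)
$C = 4$ ($C = -1 + 5 = 4$)
$h{\left(q \right)} = -15$ ($h{\left(q \right)} = - 3 \left(\left(-1\right) \left(-5\right)\right) = \left(-3\right) 5 = -15$)
$V{\left(w,I \right)} = 0$
$B = - \frac{793}{9}$ ($B = \left(-79 - \frac{1}{9}\right) - 9 = - \frac{712}{9} - 9 = - \frac{793}{9} \approx -88.111$)
$V^{2}{\left(h{\left(C \right)},1 \right)} - B = 0^{2} - - \frac{793}{9} = 0 + \frac{793}{9} = \frac{793}{9}$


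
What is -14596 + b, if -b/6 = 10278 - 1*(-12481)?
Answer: -151150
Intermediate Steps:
b = -136554 (b = -6*(10278 - 1*(-12481)) = -6*(10278 + 12481) = -6*22759 = -136554)
-14596 + b = -14596 - 136554 = -151150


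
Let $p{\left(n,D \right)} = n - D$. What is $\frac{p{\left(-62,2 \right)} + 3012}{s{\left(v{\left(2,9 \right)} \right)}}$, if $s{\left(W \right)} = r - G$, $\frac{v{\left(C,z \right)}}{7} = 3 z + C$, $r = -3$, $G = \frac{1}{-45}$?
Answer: $-990$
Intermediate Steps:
$G = - \frac{1}{45} \approx -0.022222$
$v{\left(C,z \right)} = 7 C + 21 z$ ($v{\left(C,z \right)} = 7 \left(3 z + C\right) = 7 \left(C + 3 z\right) = 7 C + 21 z$)
$s{\left(W \right)} = - \frac{134}{45}$ ($s{\left(W \right)} = -3 - - \frac{1}{45} = -3 + \frac{1}{45} = - \frac{134}{45}$)
$\frac{p{\left(-62,2 \right)} + 3012}{s{\left(v{\left(2,9 \right)} \right)}} = \frac{\left(-62 - 2\right) + 3012}{- \frac{134}{45}} = \left(\left(-62 - 2\right) + 3012\right) \left(- \frac{45}{134}\right) = \left(-64 + 3012\right) \left(- \frac{45}{134}\right) = 2948 \left(- \frac{45}{134}\right) = -990$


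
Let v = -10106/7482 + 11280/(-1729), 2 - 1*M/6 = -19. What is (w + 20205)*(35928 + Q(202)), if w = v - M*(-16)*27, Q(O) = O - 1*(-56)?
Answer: 5822511795123112/2156063 ≈ 2.7005e+9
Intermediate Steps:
M = 126 (M = 12 - 6*(-19) = 12 + 114 = 126)
v = -50935117/6468189 (v = -10106*1/7482 + 11280*(-1/1729) = -5053/3741 - 11280/1729 = -50935117/6468189 ≈ -7.8747)
Q(O) = 56 + O (Q(O) = O + 56 = 56 + O)
w = 352025528531/6468189 (w = -50935117/6468189 - 126*(-16)*27 = -50935117/6468189 - (-2016)*27 = -50935117/6468189 - 1*(-54432) = -50935117/6468189 + 54432 = 352025528531/6468189 ≈ 54424.)
(w + 20205)*(35928 + Q(202)) = (352025528531/6468189 + 20205)*(35928 + (56 + 202)) = 482715287276*(35928 + 258)/6468189 = (482715287276/6468189)*36186 = 5822511795123112/2156063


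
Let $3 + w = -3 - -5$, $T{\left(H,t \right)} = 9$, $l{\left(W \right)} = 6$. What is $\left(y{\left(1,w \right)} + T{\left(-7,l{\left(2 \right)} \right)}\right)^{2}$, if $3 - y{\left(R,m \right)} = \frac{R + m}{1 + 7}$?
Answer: $144$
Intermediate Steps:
$w = -1$ ($w = -3 - -2 = -3 + \left(-3 + 5\right) = -3 + 2 = -1$)
$y{\left(R,m \right)} = 3 - \frac{R}{8} - \frac{m}{8}$ ($y{\left(R,m \right)} = 3 - \frac{R + m}{1 + 7} = 3 - \frac{R + m}{8} = 3 - \left(R + m\right) \frac{1}{8} = 3 - \left(\frac{R}{8} + \frac{m}{8}\right) = 3 - \frac{R}{8} - \frac{m}{8}$)
$\left(y{\left(1,w \right)} + T{\left(-7,l{\left(2 \right)} \right)}\right)^{2} = \left(\left(3 - \frac{1}{8} - - \frac{1}{8}\right) + 9\right)^{2} = \left(\left(3 - \frac{1}{8} + \frac{1}{8}\right) + 9\right)^{2} = \left(3 + 9\right)^{2} = 12^{2} = 144$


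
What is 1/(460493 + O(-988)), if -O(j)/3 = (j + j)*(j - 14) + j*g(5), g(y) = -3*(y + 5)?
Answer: -1/5568283 ≈ -1.7959e-7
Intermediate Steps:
g(y) = -15 - 3*y (g(y) = -3*(5 + y) = -15 - 3*y)
O(j) = 90*j - 6*j*(-14 + j) (O(j) = -3*((j + j)*(j - 14) + j*(-15 - 3*5)) = -3*((2*j)*(-14 + j) + j*(-15 - 15)) = -3*(2*j*(-14 + j) + j*(-30)) = -3*(2*j*(-14 + j) - 30*j) = -3*(-30*j + 2*j*(-14 + j)) = 90*j - 6*j*(-14 + j))
1/(460493 + O(-988)) = 1/(460493 + 6*(-988)*(29 - 1*(-988))) = 1/(460493 + 6*(-988)*(29 + 988)) = 1/(460493 + 6*(-988)*1017) = 1/(460493 - 6028776) = 1/(-5568283) = -1/5568283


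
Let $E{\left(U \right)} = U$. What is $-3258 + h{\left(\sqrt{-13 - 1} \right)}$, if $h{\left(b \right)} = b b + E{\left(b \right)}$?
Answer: $-3272 + i \sqrt{14} \approx -3272.0 + 3.7417 i$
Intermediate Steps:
$h{\left(b \right)} = b + b^{2}$ ($h{\left(b \right)} = b b + b = b^{2} + b = b + b^{2}$)
$-3258 + h{\left(\sqrt{-13 - 1} \right)} = -3258 + \sqrt{-13 - 1} \left(1 + \sqrt{-13 - 1}\right) = -3258 + \sqrt{-14} \left(1 + \sqrt{-14}\right) = -3258 + i \sqrt{14} \left(1 + i \sqrt{14}\right)$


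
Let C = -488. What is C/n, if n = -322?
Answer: 244/161 ≈ 1.5155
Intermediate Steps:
C/n = -488/(-322) = -488*(-1/322) = 244/161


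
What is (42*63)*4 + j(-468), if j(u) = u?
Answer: 10116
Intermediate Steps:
(42*63)*4 + j(-468) = (42*63)*4 - 468 = 2646*4 - 468 = 10584 - 468 = 10116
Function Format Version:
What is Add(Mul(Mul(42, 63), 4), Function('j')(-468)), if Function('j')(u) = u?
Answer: 10116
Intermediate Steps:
Add(Mul(Mul(42, 63), 4), Function('j')(-468)) = Add(Mul(Mul(42, 63), 4), -468) = Add(Mul(2646, 4), -468) = Add(10584, -468) = 10116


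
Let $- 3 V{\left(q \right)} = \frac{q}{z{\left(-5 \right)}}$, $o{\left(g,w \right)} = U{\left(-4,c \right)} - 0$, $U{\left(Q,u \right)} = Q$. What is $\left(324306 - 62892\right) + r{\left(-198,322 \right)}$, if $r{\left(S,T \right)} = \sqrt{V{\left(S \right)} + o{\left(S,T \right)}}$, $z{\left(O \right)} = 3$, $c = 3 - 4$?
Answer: $261414 + 3 \sqrt{2} \approx 2.6142 \cdot 10^{5}$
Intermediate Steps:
$c = -1$ ($c = 3 - 4 = -1$)
$o{\left(g,w \right)} = -4$ ($o{\left(g,w \right)} = -4 - 0 = -4 + 0 = -4$)
$V{\left(q \right)} = - \frac{q}{9}$ ($V{\left(q \right)} = - \frac{q \frac{1}{3}}{3} = - \frac{\frac{1}{3} q}{3} = - \frac{q}{9}$)
$r{\left(S,T \right)} = \sqrt{-4 - \frac{S}{9}}$ ($r{\left(S,T \right)} = \sqrt{- \frac{S}{9} - 4} = \sqrt{-4 - \frac{S}{9}}$)
$\left(324306 - 62892\right) + r{\left(-198,322 \right)} = \left(324306 - 62892\right) + \frac{\sqrt{-36 - -198}}{3} = 261414 + \frac{\sqrt{-36 + 198}}{3} = 261414 + \frac{\sqrt{162}}{3} = 261414 + \frac{9 \sqrt{2}}{3} = 261414 + 3 \sqrt{2}$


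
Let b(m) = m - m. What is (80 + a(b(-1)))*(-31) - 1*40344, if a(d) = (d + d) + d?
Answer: -42824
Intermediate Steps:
b(m) = 0
a(d) = 3*d (a(d) = 2*d + d = 3*d)
(80 + a(b(-1)))*(-31) - 1*40344 = (80 + 3*0)*(-31) - 1*40344 = (80 + 0)*(-31) - 40344 = 80*(-31) - 40344 = -2480 - 40344 = -42824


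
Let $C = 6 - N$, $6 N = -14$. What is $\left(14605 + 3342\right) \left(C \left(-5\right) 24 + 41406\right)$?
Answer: $725166482$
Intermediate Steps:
$N = - \frac{7}{3}$ ($N = \frac{1}{6} \left(-14\right) = - \frac{7}{3} \approx -2.3333$)
$C = \frac{25}{3}$ ($C = 6 - - \frac{7}{3} = 6 + \frac{7}{3} = \frac{25}{3} \approx 8.3333$)
$\left(14605 + 3342\right) \left(C \left(-5\right) 24 + 41406\right) = \left(14605 + 3342\right) \left(\frac{25}{3} \left(-5\right) 24 + 41406\right) = 17947 \left(\left(- \frac{125}{3}\right) 24 + 41406\right) = 17947 \left(-1000 + 41406\right) = 17947 \cdot 40406 = 725166482$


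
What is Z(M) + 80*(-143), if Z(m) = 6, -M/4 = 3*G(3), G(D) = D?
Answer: -11434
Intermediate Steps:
M = -36 (M = -12*3 = -4*9 = -36)
Z(M) + 80*(-143) = 6 + 80*(-143) = 6 - 11440 = -11434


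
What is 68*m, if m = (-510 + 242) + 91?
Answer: -12036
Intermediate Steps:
m = -177 (m = -268 + 91 = -177)
68*m = 68*(-177) = -12036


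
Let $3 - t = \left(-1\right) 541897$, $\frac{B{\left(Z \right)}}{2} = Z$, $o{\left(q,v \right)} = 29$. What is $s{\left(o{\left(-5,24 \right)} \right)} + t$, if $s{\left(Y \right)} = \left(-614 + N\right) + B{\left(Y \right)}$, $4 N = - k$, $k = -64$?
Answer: $541360$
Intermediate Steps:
$B{\left(Z \right)} = 2 Z$
$N = 16$ ($N = \frac{\left(-1\right) \left(-64\right)}{4} = \frac{1}{4} \cdot 64 = 16$)
$s{\left(Y \right)} = -598 + 2 Y$ ($s{\left(Y \right)} = \left(-614 + 16\right) + 2 Y = -598 + 2 Y$)
$t = 541900$ ($t = 3 - \left(-1\right) 541897 = 3 - -541897 = 3 + 541897 = 541900$)
$s{\left(o{\left(-5,24 \right)} \right)} + t = \left(-598 + 2 \cdot 29\right) + 541900 = \left(-598 + 58\right) + 541900 = -540 + 541900 = 541360$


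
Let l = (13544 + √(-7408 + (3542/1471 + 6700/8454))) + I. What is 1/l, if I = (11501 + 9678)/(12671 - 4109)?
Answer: 2058260634289264026/27883298443572295615607 - 48871896*I*√71572000891827021/27883298443572295615607 ≈ 7.3817e-5 - 4.6891e-7*I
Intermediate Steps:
I = 21179/8562 ≈ 2.4736
l = 115984907/8562 + 2*I*√71572000891827021/6217917 (l = (13544 + √(-7408 + (3542/1471 + 6700/8454))) + 21179/8562 = (13544 + √(-7408 + (3542*(1/1471) + 6700*(1/8454)))) + 21179/8562 = (13544 + √(-7408 + (3542/1471 + 3350/4227))) + 21179/8562 = (13544 + √(-7408 + 19899884/6217917)) + 21179/8562 = (13544 + √(-46042429252/6217917)) + 21179/8562 = (13544 + 2*I*√71572000891827021/6217917) + 21179/8562 = 115984907/8562 + 2*I*√71572000891827021/6217917 ≈ 13546.0 + 86.051*I)
1/l = 1/(115984907/8562 + 2*I*√71572000891827021/6217917)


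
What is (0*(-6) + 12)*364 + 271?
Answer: 4639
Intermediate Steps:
(0*(-6) + 12)*364 + 271 = (0 + 12)*364 + 271 = 12*364 + 271 = 4368 + 271 = 4639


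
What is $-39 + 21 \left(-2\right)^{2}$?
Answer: $45$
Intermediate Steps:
$-39 + 21 \left(-2\right)^{2} = -39 + 21 \cdot 4 = -39 + 84 = 45$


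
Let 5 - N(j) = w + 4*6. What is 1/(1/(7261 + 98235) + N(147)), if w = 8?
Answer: -105496/2848391 ≈ -0.037037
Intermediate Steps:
N(j) = -27 (N(j) = 5 - (8 + 4*6) = 5 - (8 + 24) = 5 - 1*32 = 5 - 32 = -27)
1/(1/(7261 + 98235) + N(147)) = 1/(1/(7261 + 98235) - 27) = 1/(1/105496 - 27) = 1/(-2848391/105496) = -105496/2848391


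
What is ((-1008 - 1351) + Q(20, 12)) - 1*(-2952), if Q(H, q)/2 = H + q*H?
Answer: 1113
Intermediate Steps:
Q(H, q) = 2*H + 2*H*q (Q(H, q) = 2*(H + q*H) = 2*(H + H*q) = 2*H + 2*H*q)
((-1008 - 1351) + Q(20, 12)) - 1*(-2952) = ((-1008 - 1351) + 2*20*(1 + 12)) - 1*(-2952) = (-2359 + 2*20*13) + 2952 = (-2359 + 520) + 2952 = -1839 + 2952 = 1113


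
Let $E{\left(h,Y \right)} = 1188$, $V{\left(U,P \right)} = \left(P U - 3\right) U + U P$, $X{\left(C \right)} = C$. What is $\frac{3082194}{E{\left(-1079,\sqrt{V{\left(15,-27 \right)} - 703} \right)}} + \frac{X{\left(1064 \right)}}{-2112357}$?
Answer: $\frac{40189461773}{15490618} \approx 2594.4$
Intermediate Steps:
$V{\left(U,P \right)} = P U + U \left(-3 + P U\right)$ ($V{\left(U,P \right)} = \left(-3 + P U\right) U + P U = U \left(-3 + P U\right) + P U = P U + U \left(-3 + P U\right)$)
$\frac{3082194}{E{\left(-1079,\sqrt{V{\left(15,-27 \right)} - 703} \right)}} + \frac{X{\left(1064 \right)}}{-2112357} = \frac{3082194}{1188} + \frac{1064}{-2112357} = 3082194 \cdot \frac{1}{1188} + 1064 \left(- \frac{1}{2112357}\right) = \frac{171233}{66} - \frac{1064}{2112357} = \frac{40189461773}{15490618}$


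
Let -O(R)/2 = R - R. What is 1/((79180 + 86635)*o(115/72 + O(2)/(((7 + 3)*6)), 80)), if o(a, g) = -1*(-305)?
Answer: 1/50573575 ≈ 1.9773e-8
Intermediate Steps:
O(R) = 0 (O(R) = -2*(R - R) = -2*0 = 0)
o(a, g) = 305
1/((79180 + 86635)*o(115/72 + O(2)/(((7 + 3)*6)), 80)) = 1/((79180 + 86635)*305) = (1/305)/165815 = (1/165815)*(1/305) = 1/50573575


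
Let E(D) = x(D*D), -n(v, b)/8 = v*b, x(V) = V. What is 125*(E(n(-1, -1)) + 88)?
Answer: 19000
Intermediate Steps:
n(v, b) = -8*b*v (n(v, b) = -8*v*b = -8*b*v)
E(D) = D**2 (E(D) = D*D = D**2)
125*(E(n(-1, -1)) + 88) = 125*((-8*(-1)*(-1))**2 + 88) = 125*((-8)**2 + 88) = 125*(64 + 88) = 125*152 = 19000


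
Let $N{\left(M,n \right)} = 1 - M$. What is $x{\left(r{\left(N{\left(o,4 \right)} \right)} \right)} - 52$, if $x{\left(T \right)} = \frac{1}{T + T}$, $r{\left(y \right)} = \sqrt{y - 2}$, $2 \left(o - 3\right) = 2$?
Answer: $-52 - \frac{i \sqrt{5}}{10} \approx -52.0 - 0.22361 i$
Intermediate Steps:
$o = 4$ ($o = 3 + \frac{1}{2} \cdot 2 = 3 + 1 = 4$)
$r{\left(y \right)} = \sqrt{-2 + y}$
$x{\left(T \right)} = \frac{1}{2 T}$
$x{\left(r{\left(N{\left(o,4 \right)} \right)} \right)} - 52 = \frac{1}{2 \sqrt{-2 + \left(1 - 4\right)}} - 52 = \frac{1}{2 \sqrt{-2 - 3}} - 52 = \frac{1}{2 \sqrt{-5}} - 52 = \frac{1}{2 i \sqrt{5}} - 52 = \frac{\left(- \frac{1}{5}\right) i \sqrt{5}}{2} - 52 = - \frac{i \sqrt{5}}{10} - 52 = -52 - \frac{i \sqrt{5}}{10}$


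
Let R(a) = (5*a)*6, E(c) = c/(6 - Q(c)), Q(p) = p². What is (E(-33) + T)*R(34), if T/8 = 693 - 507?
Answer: 547922580/361 ≈ 1.5178e+6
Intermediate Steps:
T = 1488 (T = 8*(693 - 507) = 8*186 = 1488)
E(c) = c/(6 - c²)
R(a) = 30*a
(E(-33) + T)*R(34) = (-1*(-33)/(-6 + (-33)²) + 1488)*(30*34) = (-1*(-33)/(-6 + 1089) + 1488)*1020 = (-1*(-33)/1083 + 1488)*1020 = (-1*(-33)*1/1083 + 1488)*1020 = (11/361 + 1488)*1020 = (537179/361)*1020 = 547922580/361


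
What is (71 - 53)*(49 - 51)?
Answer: -36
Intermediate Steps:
(71 - 53)*(49 - 51) = 18*(-2) = -36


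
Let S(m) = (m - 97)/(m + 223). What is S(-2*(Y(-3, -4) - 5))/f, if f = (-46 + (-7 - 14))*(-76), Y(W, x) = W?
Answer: -81/1216988 ≈ -6.6558e-5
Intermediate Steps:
f = 5092 (f = (-46 - 21)*(-76) = -67*(-76) = 5092)
S(m) = (-97 + m)/(223 + m)
S(-2*(Y(-3, -4) - 5))/f = ((-97 - 2*(-3 - 5))/(223 - 2*(-3 - 5)))/5092 = ((-97 - 2*(-8))/(223 - 2*(-8)))*(1/5092) = ((-97 + 16)/(223 + 16))*(1/5092) = (-81/239)*(1/5092) = ((1/239)*(-81))*(1/5092) = -81/239*1/5092 = -81/1216988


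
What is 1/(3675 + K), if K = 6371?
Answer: 1/10046 ≈ 9.9542e-5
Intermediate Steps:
1/(3675 + K) = 1/(3675 + 6371) = 1/10046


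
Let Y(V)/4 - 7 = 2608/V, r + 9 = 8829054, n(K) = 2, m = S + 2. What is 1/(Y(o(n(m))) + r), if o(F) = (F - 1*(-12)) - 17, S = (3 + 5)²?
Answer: 3/26476787 ≈ 1.1331e-7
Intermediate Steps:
S = 64 (S = 8² = 64)
m = 66 (m = 64 + 2 = 66)
o(F) = -5 + F (o(F) = (F + 12) - 17 = (12 + F) - 17 = -5 + F)
r = 8829045 (r = -9 + 8829054 = 8829045)
Y(V) = 28 + 10432/V (Y(V) = 28 + 4*(2608/V) = 28 + 10432/V)
1/(Y(o(n(m))) + r) = 1/((28 + 10432/(-5 + 2)) + 8829045) = 1/((28 + 10432/(-3)) + 8829045) = 1/((28 + 10432*(-⅓)) + 8829045) = 1/((28 - 10432/3) + 8829045) = 1/(-10348/3 + 8829045) = 1/(26476787/3) = 3/26476787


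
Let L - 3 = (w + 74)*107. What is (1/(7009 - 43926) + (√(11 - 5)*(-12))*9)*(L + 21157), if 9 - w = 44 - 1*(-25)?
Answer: -22658/36917 - 2447064*√6 ≈ -5.9941e+6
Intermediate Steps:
w = -60 (w = 9 - (44 - 1*(-25)) = 9 - (44 + 25) = 9 - 1*69 = 9 - 69 = -60)
L = 1501 (L = 3 + (-60 + 74)*107 = 3 + 14*107 = 3 + 1498 = 1501)
(1/(7009 - 43926) + (√(11 - 5)*(-12))*9)*(L + 21157) = (1/(7009 - 43926) + (√(11 - 5)*(-12))*9)*(1501 + 21157) = (1/(-36917) + (√6*(-12))*9)*22658 = (-1/36917 - 12*√6*9)*22658 = (-1/36917 - 108*√6)*22658 = -22658/36917 - 2447064*√6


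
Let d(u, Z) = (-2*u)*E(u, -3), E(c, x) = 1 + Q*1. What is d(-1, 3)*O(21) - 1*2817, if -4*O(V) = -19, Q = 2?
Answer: -5577/2 ≈ -2788.5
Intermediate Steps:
O(V) = 19/4 (O(V) = -1/4*(-19) = 19/4)
E(c, x) = 3 (E(c, x) = 1 + 2*1 = 1 + 2 = 3)
d(u, Z) = -6*u (d(u, Z) = -2*u*3 = -6*u)
d(-1, 3)*O(21) - 1*2817 = -6*(-1)*(19/4) - 1*2817 = 6*(19/4) - 2817 = 57/2 - 2817 = -5577/2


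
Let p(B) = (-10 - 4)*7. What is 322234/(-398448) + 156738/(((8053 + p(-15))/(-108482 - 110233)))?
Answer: -1365917919437963/316965384 ≈ -4.3094e+6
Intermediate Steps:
p(B) = -98 (p(B) = -14*7 = -98)
322234/(-398448) + 156738/(((8053 + p(-15))/(-108482 - 110233))) = 322234/(-398448) + 156738/(((8053 - 98)/(-108482 - 110233))) = 322234*(-1/398448) + 156738/((7955/(-218715))) = -161117/199224 + 156738/((7955*(-1/218715))) = -161117/199224 + 156738/(-1591/43743) = -161117/199224 + 156738*(-43743/1591) = -161117/199224 - 6856190334/1591 = -1365917919437963/316965384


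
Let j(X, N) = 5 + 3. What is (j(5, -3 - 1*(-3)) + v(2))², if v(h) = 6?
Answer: 196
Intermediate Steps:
j(X, N) = 8
(j(5, -3 - 1*(-3)) + v(2))² = (8 + 6)² = 14² = 196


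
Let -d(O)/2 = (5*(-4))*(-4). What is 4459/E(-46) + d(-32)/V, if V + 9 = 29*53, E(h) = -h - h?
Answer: 849829/17572 ≈ 48.363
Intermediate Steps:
d(O) = -160 (d(O) = -2*5*(-4)*(-4) = -(-40)*(-4) = -2*80 = -160)
E(h) = -2*h
V = 1528 (V = -9 + 29*53 = -9 + 1537 = 1528)
4459/E(-46) + d(-32)/V = 4459/((-2*(-46))) - 160/1528 = 4459/92 - 160*1/1528 = 4459*(1/92) - 20/191 = 4459/92 - 20/191 = 849829/17572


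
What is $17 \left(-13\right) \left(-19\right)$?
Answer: $4199$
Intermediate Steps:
$17 \left(-13\right) \left(-19\right) = \left(-221\right) \left(-19\right) = 4199$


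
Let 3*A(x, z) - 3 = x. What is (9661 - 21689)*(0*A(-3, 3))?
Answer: 0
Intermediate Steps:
A(x, z) = 1 + x/3
(9661 - 21689)*(0*A(-3, 3)) = (9661 - 21689)*(0*(1 + (1/3)*(-3))) = -0*(1 - 1) = -0*0 = -12028*0 = 0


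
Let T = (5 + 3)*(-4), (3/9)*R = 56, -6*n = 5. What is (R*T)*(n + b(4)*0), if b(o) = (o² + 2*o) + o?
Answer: 4480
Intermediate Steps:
n = -⅚ (n = -⅙*5 = -⅚ ≈ -0.83333)
b(o) = o² + 3*o
R = 168 (R = 3*56 = 168)
T = -32 (T = 8*(-4) = -32)
(R*T)*(n + b(4)*0) = (168*(-32))*(-⅚ + (4*(3 + 4))*0) = -5376*(-⅚ + (4*7)*0) = -5376*(-⅚ + 28*0) = -5376*(-⅚ + 0) = -5376*(-⅚) = 4480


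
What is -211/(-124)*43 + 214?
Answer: 35609/124 ≈ 287.17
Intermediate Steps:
-211/(-124)*43 + 214 = -211*(-1/124)*43 + 214 = (211/124)*43 + 214 = 9073/124 + 214 = 35609/124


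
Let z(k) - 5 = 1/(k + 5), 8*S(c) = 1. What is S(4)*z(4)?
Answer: 23/36 ≈ 0.63889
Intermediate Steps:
S(c) = 1/8 (S(c) = (1/8)*1 = 1/8)
z(k) = 5 + 1/(5 + k) (z(k) = 5 + 1/(k + 5) = 5 + 1/(5 + k))
S(4)*z(4) = ((26 + 5*4)/(5 + 4))/8 = ((26 + 20)/9)/8 = ((1/9)*46)/8 = (1/8)*(46/9) = 23/36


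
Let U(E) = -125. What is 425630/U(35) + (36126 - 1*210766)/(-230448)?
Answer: -1225796903/360075 ≈ -3404.3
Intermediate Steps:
425630/U(35) + (36126 - 1*210766)/(-230448) = 425630/(-125) + (36126 - 1*210766)/(-230448) = 425630*(-1/125) + (36126 - 210766)*(-1/230448) = -85126/25 - 174640*(-1/230448) = -85126/25 + 10915/14403 = -1225796903/360075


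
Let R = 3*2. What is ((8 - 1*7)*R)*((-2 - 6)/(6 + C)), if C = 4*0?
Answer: -8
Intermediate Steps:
R = 6
C = 0
((8 - 1*7)*R)*((-2 - 6)/(6 + C)) = ((8 - 1*7)*6)*((-2 - 6)/(6 + 0)) = ((8 - 7)*6)*(-8/6) = (1*6)*(-8*1/6) = 6*(-4/3) = -8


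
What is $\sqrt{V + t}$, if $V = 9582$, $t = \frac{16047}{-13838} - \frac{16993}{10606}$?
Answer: $\frac{\sqrt{12896174064849086990}}{36691457} \approx 97.874$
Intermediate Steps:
$t = - \frac{101335904}{36691457}$ ($t = 16047 \left(- \frac{1}{13838}\right) - \frac{16993}{10606} = - \frac{16047}{13838} - \frac{16993}{10606} = - \frac{101335904}{36691457} \approx -2.7618$)
$\sqrt{V + t} = \sqrt{9582 - \frac{101335904}{36691457}} = \sqrt{\frac{351476205070}{36691457}} = \frac{\sqrt{12896174064849086990}}{36691457}$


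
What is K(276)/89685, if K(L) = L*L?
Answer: 8464/9965 ≈ 0.84937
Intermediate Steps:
K(L) = L**2
K(276)/89685 = 276**2/89685 = 76176*(1/89685) = 8464/9965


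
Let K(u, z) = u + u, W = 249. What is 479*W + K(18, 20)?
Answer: 119307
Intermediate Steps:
K(u, z) = 2*u
479*W + K(18, 20) = 479*249 + 2*18 = 119271 + 36 = 119307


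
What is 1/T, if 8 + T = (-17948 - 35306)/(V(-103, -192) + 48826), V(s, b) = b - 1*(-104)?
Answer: -24369/221579 ≈ -0.10998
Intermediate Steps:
V(s, b) = 104 + b (V(s, b) = b + 104 = 104 + b)
T = -221579/24369 (T = -8 + (-17948 - 35306)/((104 - 192) + 48826) = -8 - 53254/(-88 + 48826) = -8 - 53254/48738 = -8 - 53254*1/48738 = -8 - 26627/24369 = -221579/24369 ≈ -9.0927)
1/T = 1/(-221579/24369) = -24369/221579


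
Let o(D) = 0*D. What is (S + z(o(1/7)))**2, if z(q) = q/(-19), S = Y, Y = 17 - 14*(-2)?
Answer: 2025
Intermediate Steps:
Y = 45 (Y = 17 + 28 = 45)
o(D) = 0
S = 45
z(q) = -q/19 (z(q) = q*(-1/19) = -q/19)
(S + z(o(1/7)))**2 = (45 - 1/19*0)**2 = (45 + 0)**2 = 45**2 = 2025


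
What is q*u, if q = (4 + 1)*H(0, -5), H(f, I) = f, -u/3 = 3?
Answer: 0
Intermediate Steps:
u = -9 (u = -3*3 = -9)
q = 0 (q = (4 + 1)*0 = 5*0 = 0)
q*u = 0*(-9) = 0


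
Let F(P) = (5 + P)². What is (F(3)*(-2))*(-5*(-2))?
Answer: -1280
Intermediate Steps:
(F(3)*(-2))*(-5*(-2)) = ((5 + 3)²*(-2))*(-5*(-2)) = (8²*(-2))*10 = (64*(-2))*10 = -128*10 = -1280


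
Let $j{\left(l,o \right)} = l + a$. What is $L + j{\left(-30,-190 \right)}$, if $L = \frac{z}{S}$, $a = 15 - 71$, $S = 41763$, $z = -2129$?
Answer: $- \frac{3593747}{41763} \approx -86.051$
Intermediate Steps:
$a = -56$ ($a = 15 - 71 = -56$)
$j{\left(l,o \right)} = -56 + l$ ($j{\left(l,o \right)} = l - 56 = -56 + l$)
$L = - \frac{2129}{41763} \approx -0.050978$
$L + j{\left(-30,-190 \right)} = - \frac{2129}{41763} - 86 = - \frac{3593747}{41763}$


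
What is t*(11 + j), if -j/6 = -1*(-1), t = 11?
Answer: 55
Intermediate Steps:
j = -6 (j = -(-6)*(-1) = -6*1 = -6)
t*(11 + j) = 11*(11 - 6) = 11*5 = 55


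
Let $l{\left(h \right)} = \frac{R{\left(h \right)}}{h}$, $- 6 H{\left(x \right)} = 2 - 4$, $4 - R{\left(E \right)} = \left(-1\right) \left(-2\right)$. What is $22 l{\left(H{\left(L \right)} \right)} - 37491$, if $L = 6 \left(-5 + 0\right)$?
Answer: $-37359$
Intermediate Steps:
$L = -30$ ($L = 6 \left(-5\right) = -30$)
$R{\left(E \right)} = 2$ ($R{\left(E \right)} = 4 - \left(-1\right) \left(-2\right) = 4 - 2 = 2$)
$H{\left(x \right)} = \frac{1}{3}$ ($H{\left(x \right)} = - \frac{2 - 4}{6} = \left(- \frac{1}{6}\right) \left(-2\right) = \frac{1}{3}$)
$l{\left(h \right)} = \frac{2}{h}$
$22 l{\left(H{\left(L \right)} \right)} - 37491 = 22 \cdot 2 \frac{1}{\frac{1}{3}} - 37491 = 22 \cdot 2 \cdot 3 - 37491 = 22 \cdot 6 - 37491 = 132 - 37491 = -37359$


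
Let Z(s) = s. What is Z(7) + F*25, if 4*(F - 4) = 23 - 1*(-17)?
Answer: 357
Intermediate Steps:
F = 14 (F = 4 + (23 - 1*(-17))/4 = 4 + (23 + 17)/4 = 4 + (¼)*40 = 4 + 10 = 14)
Z(7) + F*25 = 7 + 14*25 = 7 + 350 = 357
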